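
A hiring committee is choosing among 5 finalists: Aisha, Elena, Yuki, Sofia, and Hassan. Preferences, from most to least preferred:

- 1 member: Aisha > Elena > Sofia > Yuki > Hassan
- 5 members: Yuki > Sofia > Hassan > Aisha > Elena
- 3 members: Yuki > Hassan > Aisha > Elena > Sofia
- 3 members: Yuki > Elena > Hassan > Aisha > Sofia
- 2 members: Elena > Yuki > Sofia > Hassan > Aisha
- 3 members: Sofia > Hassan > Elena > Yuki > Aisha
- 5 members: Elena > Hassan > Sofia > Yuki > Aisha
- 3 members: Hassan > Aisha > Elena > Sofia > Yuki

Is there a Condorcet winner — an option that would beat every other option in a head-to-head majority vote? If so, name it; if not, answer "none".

Checking pairwise contests:
Elena beats Aisha 13–12.
Hassan beats Elena 14–11.
Elena beats Yuki 14–11.
Elena beats Sofia 17–8.
Yuki beats Hassan 14–11.
Every option loses at least one head-to-head, so there is no Condorcet winner.

none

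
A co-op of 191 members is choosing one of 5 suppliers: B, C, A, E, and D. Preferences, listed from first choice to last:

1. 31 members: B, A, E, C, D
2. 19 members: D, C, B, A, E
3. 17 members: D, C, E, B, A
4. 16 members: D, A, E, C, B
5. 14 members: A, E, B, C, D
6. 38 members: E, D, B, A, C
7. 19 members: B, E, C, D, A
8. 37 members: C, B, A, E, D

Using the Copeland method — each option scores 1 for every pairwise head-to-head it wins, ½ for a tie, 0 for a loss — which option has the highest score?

B: beats C, A, E, and D → score 4.
C: beats D; loses to B, A, and E → score 1.
A: beats C and E; loses to B and D → score 2.
E: beats C and D; loses to B and A → score 2.
D: beats A; loses to B, C, and E → score 1.
B has the best pairwise record.

B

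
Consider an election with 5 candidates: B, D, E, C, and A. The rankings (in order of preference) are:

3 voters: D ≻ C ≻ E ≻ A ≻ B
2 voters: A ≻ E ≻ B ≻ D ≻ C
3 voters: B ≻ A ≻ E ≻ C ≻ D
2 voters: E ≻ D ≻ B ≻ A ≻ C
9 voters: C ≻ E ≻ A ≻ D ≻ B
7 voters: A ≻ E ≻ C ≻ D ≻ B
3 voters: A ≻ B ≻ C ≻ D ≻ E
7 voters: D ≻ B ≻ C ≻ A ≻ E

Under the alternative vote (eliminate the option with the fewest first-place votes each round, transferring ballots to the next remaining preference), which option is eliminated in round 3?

Round 1: B 3, D 10, E 2, C 9, A 12. Eliminate E.
Round 2: B 3, D 12, C 9, A 12. Eliminate B.
Round 3: D 12, C 9, A 15. Eliminate C.

C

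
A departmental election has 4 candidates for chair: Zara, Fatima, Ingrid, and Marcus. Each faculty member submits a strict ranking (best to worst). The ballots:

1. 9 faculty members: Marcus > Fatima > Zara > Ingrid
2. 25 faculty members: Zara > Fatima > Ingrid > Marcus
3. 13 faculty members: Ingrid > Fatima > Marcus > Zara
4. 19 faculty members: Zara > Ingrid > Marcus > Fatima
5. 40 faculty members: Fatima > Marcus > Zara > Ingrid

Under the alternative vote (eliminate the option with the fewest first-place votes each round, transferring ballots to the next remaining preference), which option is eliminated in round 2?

Ingrid

Round 1: Zara 44, Fatima 40, Ingrid 13, Marcus 9. Eliminate Marcus.
Round 2: Zara 44, Fatima 49, Ingrid 13. Eliminate Ingrid.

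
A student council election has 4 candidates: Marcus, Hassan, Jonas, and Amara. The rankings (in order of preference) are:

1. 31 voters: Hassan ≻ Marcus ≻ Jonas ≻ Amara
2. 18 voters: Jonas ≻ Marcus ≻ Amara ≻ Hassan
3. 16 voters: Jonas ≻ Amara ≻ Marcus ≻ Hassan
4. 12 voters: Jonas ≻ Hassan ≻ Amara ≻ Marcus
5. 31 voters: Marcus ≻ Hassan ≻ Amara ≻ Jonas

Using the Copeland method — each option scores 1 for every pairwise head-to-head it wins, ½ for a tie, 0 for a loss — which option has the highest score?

Marcus

Marcus: beats Hassan, Jonas, and Amara → score 3.
Hassan: beats Jonas and Amara; loses to Marcus → score 2.
Jonas: beats Amara; loses to Marcus and Hassan → score 1.
Amara: loses to Marcus, Hassan, and Jonas → score 0.
Marcus has the best pairwise record.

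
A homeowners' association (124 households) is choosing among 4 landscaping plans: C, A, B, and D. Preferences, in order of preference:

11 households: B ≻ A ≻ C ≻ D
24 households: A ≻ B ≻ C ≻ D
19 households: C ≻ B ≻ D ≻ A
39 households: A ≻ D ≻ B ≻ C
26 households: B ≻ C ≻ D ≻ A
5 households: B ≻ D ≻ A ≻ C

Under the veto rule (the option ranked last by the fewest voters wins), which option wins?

B

Last-place votes: C 44, A 45, B 0, D 35.
B is ranked last by the fewest voters, so B wins.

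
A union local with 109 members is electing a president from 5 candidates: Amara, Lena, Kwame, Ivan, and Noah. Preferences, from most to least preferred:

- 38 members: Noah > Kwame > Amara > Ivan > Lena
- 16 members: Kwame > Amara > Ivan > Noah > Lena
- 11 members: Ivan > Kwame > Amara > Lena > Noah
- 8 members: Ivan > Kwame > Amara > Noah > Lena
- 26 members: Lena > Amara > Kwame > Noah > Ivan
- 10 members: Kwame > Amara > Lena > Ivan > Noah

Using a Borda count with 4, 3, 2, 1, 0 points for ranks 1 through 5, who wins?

Kwame

Amara: 38·2 + 16·3 + 11·2 + 8·2 + 26·3 + 10·3 = 270
Lena: 38·0 + 16·0 + 11·1 + 8·0 + 26·4 + 10·2 = 135
Kwame: 38·3 + 16·4 + 11·3 + 8·3 + 26·2 + 10·4 = 327
Ivan: 38·1 + 16·2 + 11·4 + 8·4 + 26·0 + 10·1 = 156
Noah: 38·4 + 16·1 + 11·0 + 8·1 + 26·1 + 10·0 = 202
Kwame has the highest Borda score (327).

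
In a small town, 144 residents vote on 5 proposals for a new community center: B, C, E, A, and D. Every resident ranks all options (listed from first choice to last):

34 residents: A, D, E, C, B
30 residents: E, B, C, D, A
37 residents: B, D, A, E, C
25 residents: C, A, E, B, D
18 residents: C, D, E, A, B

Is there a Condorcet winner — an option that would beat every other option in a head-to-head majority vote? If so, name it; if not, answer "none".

Checking pairwise contests:
C beats B 77–67.
E beats C 101–43.
A beats E 96–48.
C beats A 73–71.
B beats D 92–52.
Every option loses at least one head-to-head, so there is no Condorcet winner.

none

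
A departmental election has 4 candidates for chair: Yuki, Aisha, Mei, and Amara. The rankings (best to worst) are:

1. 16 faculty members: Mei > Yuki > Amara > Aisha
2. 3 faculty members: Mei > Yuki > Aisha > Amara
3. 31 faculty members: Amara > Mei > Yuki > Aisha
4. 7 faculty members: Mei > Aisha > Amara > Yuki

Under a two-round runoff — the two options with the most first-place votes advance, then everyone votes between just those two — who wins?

Amara

Round 1 first-place votes: Yuki 0, Aisha 0, Mei 26, Amara 31.
Amara and Mei advance.
Runoff: Amara is preferred to Mei by 31 voters; Mei by 26.
Amara wins the runoff.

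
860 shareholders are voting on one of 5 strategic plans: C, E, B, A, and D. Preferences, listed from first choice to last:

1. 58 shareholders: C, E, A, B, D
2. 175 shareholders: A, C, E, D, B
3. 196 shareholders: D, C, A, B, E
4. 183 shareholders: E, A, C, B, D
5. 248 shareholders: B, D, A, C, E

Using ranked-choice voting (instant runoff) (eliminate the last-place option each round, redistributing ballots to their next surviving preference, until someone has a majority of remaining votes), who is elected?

Round 1: C 58, E 183, B 248, A 175, D 196. Eliminate C.
Round 2: E 241, B 248, A 175, D 196. Eliminate A.
Round 3: E 416, B 248, D 196. Eliminate D.
Round 4: E 416, B 444. B has a majority.

B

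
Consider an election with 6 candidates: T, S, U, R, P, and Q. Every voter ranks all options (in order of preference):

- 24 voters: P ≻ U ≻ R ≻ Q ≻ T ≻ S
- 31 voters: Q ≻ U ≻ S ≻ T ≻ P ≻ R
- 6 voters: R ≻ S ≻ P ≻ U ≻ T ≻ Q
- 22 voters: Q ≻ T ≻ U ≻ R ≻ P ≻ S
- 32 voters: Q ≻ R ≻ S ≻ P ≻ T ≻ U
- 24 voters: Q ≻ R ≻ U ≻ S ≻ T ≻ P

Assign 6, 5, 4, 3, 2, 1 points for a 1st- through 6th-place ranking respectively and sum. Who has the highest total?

T: 24·2 + 31·3 + 6·2 + 22·5 + 32·2 + 24·2 = 375
S: 24·1 + 31·4 + 6·5 + 22·1 + 32·4 + 24·3 = 400
U: 24·5 + 31·5 + 6·3 + 22·4 + 32·1 + 24·4 = 509
R: 24·4 + 31·1 + 6·6 + 22·3 + 32·5 + 24·5 = 509
P: 24·6 + 31·2 + 6·4 + 22·2 + 32·3 + 24·1 = 394
Q: 24·3 + 31·6 + 6·1 + 22·6 + 32·6 + 24·6 = 732
Q has the highest Borda score (732).

Q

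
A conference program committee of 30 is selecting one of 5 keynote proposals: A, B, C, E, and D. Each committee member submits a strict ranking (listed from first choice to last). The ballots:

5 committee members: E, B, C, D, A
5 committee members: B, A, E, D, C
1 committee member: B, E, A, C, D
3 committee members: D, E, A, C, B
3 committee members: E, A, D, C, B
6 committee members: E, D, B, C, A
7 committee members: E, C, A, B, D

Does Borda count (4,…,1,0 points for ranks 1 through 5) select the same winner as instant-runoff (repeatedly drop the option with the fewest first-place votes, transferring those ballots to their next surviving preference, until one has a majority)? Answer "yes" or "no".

Borda — scores: A 46, B 58, C 44, E 106, D 46. Winner: E.
Instant-runoff — R1 A 0, B 6, C 0, E 21, D 3 (E winner). Winner: E.
The two methods agree.

yes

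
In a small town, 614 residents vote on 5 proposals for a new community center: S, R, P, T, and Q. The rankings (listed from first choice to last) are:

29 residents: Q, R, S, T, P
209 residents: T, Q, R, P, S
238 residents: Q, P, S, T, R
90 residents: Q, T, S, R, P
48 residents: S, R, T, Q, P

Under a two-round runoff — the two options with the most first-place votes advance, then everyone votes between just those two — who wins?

Q

Round 1 first-place votes: S 48, R 0, P 0, T 209, Q 357.
Q and T advance.
Runoff: Q is preferred to T by 357 voters; T by 257.
Q wins the runoff.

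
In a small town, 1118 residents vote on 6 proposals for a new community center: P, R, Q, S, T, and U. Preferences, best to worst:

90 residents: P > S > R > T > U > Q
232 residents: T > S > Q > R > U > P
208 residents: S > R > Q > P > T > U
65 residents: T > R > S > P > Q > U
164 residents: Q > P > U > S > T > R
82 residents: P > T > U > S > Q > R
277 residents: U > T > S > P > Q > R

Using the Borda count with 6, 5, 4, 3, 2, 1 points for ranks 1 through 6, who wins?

P: 90·6 + 232·1 + 208·3 + 65·3 + 164·5 + 82·6 + 277·3 = 3734
R: 90·4 + 232·3 + 208·5 + 65·5 + 164·1 + 82·1 + 277·1 = 2944
Q: 90·1 + 232·4 + 208·4 + 65·2 + 164·6 + 82·2 + 277·2 = 3682
S: 90·5 + 232·5 + 208·6 + 65·4 + 164·3 + 82·3 + 277·4 = 4964
T: 90·3 + 232·6 + 208·2 + 65·6 + 164·2 + 82·5 + 277·5 = 4591
U: 90·2 + 232·2 + 208·1 + 65·1 + 164·4 + 82·4 + 277·6 = 3563
S has the highest Borda score (4964).

S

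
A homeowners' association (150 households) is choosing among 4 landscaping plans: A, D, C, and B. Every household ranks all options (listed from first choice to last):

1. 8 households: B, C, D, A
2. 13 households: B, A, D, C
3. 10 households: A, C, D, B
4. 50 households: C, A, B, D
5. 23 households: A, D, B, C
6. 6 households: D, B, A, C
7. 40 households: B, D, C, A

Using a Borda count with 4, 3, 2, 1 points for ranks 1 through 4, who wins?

B

A: 8·1 + 13·3 + 10·4 + 50·3 + 23·4 + 6·2 + 40·1 = 381
D: 8·2 + 13·2 + 10·2 + 50·1 + 23·3 + 6·4 + 40·3 = 325
C: 8·3 + 13·1 + 10·3 + 50·4 + 23·1 + 6·1 + 40·2 = 376
B: 8·4 + 13·4 + 10·1 + 50·2 + 23·2 + 6·3 + 40·4 = 418
B has the highest Borda score (418).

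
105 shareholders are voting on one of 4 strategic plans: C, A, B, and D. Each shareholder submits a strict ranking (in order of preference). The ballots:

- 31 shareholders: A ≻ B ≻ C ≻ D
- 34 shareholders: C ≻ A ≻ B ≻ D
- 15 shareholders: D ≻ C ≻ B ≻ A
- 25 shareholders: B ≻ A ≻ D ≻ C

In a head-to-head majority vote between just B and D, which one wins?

B

Voters preferring B to D: 90; preferring D to B: 15.
B wins the head-to-head.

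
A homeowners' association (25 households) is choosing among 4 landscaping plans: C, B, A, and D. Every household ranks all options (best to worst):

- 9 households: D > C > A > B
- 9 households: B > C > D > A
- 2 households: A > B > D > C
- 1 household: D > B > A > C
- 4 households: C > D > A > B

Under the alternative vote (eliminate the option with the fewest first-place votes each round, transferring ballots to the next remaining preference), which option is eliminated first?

Round 1: C 4, B 9, A 2, D 10. Eliminate A.

A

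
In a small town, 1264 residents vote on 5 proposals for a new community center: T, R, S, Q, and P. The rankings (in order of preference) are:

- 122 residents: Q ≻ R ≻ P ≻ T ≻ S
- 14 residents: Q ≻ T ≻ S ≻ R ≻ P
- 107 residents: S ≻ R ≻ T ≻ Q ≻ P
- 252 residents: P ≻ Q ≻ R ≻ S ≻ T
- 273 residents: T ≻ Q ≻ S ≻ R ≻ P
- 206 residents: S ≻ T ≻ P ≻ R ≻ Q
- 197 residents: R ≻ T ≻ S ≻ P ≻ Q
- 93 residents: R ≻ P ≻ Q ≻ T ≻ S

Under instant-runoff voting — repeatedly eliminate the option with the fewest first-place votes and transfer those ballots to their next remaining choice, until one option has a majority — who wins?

R

Round 1: T 273, R 290, S 313, Q 136, P 252. Eliminate Q.
Round 2: T 287, R 412, S 313, P 252. Eliminate P.
Round 3: T 287, R 664, S 313. R has a majority.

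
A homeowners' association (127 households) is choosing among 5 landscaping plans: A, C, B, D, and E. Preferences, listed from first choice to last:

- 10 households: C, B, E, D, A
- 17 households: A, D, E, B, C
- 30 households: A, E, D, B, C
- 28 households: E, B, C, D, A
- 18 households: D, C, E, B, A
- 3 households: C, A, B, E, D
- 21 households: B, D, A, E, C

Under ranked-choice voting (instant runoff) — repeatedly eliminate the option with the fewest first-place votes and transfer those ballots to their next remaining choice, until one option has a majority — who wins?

A

Round 1: A 47, C 13, B 21, D 18, E 28. Eliminate C.
Round 2: A 50, B 31, D 18, E 28. Eliminate D.
Round 3: A 50, B 31, E 46. Eliminate B.
Round 4: A 71, E 56. A has a majority.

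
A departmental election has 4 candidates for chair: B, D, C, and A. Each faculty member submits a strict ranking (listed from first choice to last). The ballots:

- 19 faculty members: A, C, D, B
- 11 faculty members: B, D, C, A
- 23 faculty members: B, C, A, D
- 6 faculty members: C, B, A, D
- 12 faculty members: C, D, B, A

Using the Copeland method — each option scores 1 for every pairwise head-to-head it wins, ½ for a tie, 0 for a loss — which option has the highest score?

B: beats D and A; loses to C → score 2.
D: loses to B, C, and A → score 0.
C: beats B, D, and A → score 3.
A: beats D; loses to B and C → score 1.
C has the best pairwise record.

C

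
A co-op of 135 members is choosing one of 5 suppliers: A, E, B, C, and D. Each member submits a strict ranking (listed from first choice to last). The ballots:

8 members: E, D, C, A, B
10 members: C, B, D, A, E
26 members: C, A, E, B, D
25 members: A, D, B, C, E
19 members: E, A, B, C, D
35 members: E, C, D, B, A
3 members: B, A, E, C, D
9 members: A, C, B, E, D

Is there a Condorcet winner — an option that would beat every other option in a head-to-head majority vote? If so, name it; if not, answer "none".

C vs A: 79–56 for C.
C vs E: 70–65 for C.
C vs B: 88–47 for C.
C vs D: 102–33 for C.
C beats every other option head-to-head.

C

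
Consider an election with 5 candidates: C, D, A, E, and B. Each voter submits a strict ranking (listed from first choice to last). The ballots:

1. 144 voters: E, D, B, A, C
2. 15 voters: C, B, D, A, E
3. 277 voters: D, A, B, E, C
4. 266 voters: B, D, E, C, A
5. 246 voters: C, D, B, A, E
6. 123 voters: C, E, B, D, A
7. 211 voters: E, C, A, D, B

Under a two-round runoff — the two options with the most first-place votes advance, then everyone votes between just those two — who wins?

E

Round 1 first-place votes: C 384, D 277, A 0, E 355, B 266.
C and E advance.
Runoff: C is preferred to E by 384 voters; E by 898.
E wins the runoff.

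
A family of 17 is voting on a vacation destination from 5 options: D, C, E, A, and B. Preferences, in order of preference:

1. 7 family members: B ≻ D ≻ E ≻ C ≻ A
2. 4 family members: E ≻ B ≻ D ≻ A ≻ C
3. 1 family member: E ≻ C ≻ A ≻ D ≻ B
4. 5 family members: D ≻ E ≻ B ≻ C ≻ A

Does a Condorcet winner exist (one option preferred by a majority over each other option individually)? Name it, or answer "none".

Checking pairwise contests:
B beats D 11–6.
D beats C 16–1.
D beats E 12–5.
D beats A 16–1.
E beats B 10–7.
Every option loses at least one head-to-head, so there is no Condorcet winner.

none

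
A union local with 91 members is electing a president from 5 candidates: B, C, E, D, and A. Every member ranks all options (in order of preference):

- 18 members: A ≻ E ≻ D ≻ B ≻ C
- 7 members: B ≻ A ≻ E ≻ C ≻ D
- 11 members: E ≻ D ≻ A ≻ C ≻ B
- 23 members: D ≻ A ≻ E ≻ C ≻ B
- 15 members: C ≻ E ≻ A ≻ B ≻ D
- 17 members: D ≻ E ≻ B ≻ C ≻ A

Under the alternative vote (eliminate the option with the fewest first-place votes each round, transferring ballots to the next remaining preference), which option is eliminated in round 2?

Round 1: B 7, C 15, E 11, D 40, A 18. Eliminate B.
Round 2: C 15, E 11, D 40, A 25. Eliminate E.

E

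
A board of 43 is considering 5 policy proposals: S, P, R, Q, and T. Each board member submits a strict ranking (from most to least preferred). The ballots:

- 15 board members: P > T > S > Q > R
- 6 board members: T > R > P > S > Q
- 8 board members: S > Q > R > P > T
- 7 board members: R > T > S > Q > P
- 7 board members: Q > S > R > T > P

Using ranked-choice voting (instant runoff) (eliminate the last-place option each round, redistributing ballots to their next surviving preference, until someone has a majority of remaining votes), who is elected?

S

Round 1: S 8, P 15, R 7, Q 7, T 6. Eliminate T.
Round 2: S 8, P 15, R 13, Q 7. Eliminate Q.
Round 3: S 15, P 15, R 13. Eliminate R.
Round 4: S 22, P 21. S has a majority.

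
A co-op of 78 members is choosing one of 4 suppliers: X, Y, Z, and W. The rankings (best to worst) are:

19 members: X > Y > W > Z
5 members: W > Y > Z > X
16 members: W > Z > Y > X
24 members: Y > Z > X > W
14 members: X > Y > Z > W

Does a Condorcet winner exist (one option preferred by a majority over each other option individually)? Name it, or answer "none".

Y vs X: 45–33 for Y.
Y vs Z: 62–16 for Y.
Y vs W: 57–21 for Y.
Y beats every other option head-to-head.

Y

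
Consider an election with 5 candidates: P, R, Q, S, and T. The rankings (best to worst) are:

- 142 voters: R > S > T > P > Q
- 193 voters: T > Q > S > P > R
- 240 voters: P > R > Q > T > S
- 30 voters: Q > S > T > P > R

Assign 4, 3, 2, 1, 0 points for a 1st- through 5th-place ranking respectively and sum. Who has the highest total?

T

P: 142·1 + 193·1 + 240·4 + 30·1 = 1325
R: 142·4 + 193·0 + 240·3 + 30·0 = 1288
Q: 142·0 + 193·3 + 240·2 + 30·4 = 1179
S: 142·3 + 193·2 + 240·0 + 30·3 = 902
T: 142·2 + 193·4 + 240·1 + 30·2 = 1356
T has the highest Borda score (1356).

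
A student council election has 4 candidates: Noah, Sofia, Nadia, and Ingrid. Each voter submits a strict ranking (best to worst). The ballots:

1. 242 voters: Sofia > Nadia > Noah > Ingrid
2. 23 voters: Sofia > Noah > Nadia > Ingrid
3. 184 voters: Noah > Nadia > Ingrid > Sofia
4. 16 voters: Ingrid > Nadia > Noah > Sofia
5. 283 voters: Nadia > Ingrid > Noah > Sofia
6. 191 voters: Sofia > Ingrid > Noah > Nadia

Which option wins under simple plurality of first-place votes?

Sofia

First-place votes: Noah 184, Sofia 456, Nadia 283, Ingrid 16.
Sofia has the most first-place votes.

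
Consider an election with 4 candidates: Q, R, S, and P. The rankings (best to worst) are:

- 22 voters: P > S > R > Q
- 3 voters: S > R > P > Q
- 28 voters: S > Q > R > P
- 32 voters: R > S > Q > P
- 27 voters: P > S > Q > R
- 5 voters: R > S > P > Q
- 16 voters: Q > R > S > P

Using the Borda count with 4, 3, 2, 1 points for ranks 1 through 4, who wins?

Q: 22·1 + 3·1 + 28·3 + 32·2 + 27·2 + 5·1 + 16·4 = 296
R: 22·2 + 3·3 + 28·2 + 32·4 + 27·1 + 5·4 + 16·3 = 332
S: 22·3 + 3·4 + 28·4 + 32·3 + 27·3 + 5·3 + 16·2 = 414
P: 22·4 + 3·2 + 28·1 + 32·1 + 27·4 + 5·2 + 16·1 = 288
S has the highest Borda score (414).

S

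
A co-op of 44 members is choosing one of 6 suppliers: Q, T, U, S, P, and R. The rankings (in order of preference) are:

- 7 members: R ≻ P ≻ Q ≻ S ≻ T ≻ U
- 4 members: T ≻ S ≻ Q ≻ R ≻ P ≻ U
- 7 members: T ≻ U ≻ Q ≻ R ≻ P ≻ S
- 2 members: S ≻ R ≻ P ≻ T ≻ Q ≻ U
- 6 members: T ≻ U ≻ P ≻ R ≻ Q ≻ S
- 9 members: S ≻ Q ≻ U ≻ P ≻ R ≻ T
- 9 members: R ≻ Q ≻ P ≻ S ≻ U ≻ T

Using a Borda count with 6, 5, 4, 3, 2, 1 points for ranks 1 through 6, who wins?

Q: 7·4 + 4·4 + 7·4 + 2·2 + 6·2 + 9·5 + 9·5 = 178
T: 7·2 + 4·6 + 7·6 + 2·3 + 6·6 + 9·1 + 9·1 = 140
U: 7·1 + 4·1 + 7·5 + 2·1 + 6·5 + 9·4 + 9·2 = 132
S: 7·3 + 4·5 + 7·1 + 2·6 + 6·1 + 9·6 + 9·3 = 147
P: 7·5 + 4·2 + 7·2 + 2·4 + 6·4 + 9·3 + 9·4 = 152
R: 7·6 + 4·3 + 7·3 + 2·5 + 6·3 + 9·2 + 9·6 = 175
Q has the highest Borda score (178).

Q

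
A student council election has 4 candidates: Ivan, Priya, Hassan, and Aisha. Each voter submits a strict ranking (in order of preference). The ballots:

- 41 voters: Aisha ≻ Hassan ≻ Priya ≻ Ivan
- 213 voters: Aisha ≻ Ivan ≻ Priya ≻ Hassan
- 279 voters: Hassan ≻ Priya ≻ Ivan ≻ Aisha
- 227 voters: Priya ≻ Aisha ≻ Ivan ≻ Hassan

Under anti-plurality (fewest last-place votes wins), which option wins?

Last-place votes: Ivan 41, Priya 0, Hassan 440, Aisha 279.
Priya is ranked last by the fewest voters, so Priya wins.

Priya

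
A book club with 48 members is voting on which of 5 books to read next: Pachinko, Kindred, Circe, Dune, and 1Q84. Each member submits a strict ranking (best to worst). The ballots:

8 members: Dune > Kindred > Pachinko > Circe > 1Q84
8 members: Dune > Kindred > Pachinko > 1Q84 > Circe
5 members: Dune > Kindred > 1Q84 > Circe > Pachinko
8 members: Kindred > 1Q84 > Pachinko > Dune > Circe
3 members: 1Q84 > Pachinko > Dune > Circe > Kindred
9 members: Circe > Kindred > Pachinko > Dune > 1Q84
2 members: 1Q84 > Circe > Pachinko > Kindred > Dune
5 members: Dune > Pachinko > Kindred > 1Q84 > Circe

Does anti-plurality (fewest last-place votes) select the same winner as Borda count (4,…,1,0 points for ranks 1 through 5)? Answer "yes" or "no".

no

Anti-plurality — last-place votes: Pachinko 5, Kindred 3, Circe 21, Dune 2, 1Q84 17. Winner: Dune.
Borda — scores: Pachinko 94, Kindred 134, Circe 58, Dune 127, 1Q84 67. Winner: Kindred.
The two methods disagree.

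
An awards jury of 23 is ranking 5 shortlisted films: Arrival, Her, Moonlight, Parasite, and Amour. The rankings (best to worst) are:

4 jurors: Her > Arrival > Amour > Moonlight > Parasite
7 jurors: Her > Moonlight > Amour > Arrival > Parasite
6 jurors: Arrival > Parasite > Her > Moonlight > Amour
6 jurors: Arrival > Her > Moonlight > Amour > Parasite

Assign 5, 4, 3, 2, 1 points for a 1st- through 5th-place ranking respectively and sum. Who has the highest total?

Arrival: 4·4 + 7·2 + 6·5 + 6·5 = 90
Her: 4·5 + 7·5 + 6·3 + 6·4 = 97
Moonlight: 4·2 + 7·4 + 6·2 + 6·3 = 66
Parasite: 4·1 + 7·1 + 6·4 + 6·1 = 41
Amour: 4·3 + 7·3 + 6·1 + 6·2 = 51
Her has the highest Borda score (97).

Her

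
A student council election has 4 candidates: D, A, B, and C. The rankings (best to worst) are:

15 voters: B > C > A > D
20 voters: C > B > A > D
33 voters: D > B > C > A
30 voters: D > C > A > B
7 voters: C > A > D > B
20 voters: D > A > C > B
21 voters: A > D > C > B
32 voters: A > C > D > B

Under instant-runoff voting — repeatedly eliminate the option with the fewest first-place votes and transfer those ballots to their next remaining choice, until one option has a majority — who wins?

A

Round 1: D 83, A 53, B 15, C 27. Eliminate B.
Round 2: D 83, A 53, C 42. Eliminate C.
Round 3: D 83, A 95. A has a majority.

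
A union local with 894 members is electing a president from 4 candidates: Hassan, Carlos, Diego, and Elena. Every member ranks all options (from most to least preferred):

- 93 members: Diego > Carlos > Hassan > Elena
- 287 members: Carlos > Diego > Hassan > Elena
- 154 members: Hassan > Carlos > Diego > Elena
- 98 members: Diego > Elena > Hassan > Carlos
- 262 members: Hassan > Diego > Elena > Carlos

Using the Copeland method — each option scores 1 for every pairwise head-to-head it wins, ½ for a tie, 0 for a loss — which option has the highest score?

Diego

Hassan: beats Carlos and Elena; loses to Diego → score 2.
Carlos: beats Elena; loses to Hassan and Diego → score 1.
Diego: beats Hassan, Carlos, and Elena → score 3.
Elena: loses to Hassan, Carlos, and Diego → score 0.
Diego has the best pairwise record.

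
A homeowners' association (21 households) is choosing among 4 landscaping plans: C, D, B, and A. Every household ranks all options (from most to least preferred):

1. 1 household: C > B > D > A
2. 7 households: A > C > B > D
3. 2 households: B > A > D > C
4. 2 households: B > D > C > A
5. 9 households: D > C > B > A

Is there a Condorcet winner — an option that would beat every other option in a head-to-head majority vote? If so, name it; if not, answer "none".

none

Checking pairwise contests:
D beats C 13–8.
B beats D 12–9.
C beats B 17–4.
C beats A 12–9.
Every option loses at least one head-to-head, so there is no Condorcet winner.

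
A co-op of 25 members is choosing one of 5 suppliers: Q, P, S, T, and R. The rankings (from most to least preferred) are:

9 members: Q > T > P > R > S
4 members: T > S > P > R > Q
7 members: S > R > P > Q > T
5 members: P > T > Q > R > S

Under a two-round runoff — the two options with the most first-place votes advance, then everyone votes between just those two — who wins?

Round 1 first-place votes: Q 9, P 5, S 7, T 4, R 0.
Q and S advance.
Runoff: Q is preferred to S by 14 voters; S by 11.
Q wins the runoff.

Q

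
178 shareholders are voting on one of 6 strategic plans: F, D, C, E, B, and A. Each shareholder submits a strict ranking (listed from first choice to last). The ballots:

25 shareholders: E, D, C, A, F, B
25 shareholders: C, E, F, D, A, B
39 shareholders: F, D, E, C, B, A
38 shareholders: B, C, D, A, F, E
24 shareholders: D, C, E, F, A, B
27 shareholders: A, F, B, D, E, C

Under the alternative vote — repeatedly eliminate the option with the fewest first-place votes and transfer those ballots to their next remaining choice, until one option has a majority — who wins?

C

Round 1: F 39, D 24, C 25, E 25, B 38, A 27. Eliminate D.
Round 2: F 39, C 49, E 25, B 38, A 27. Eliminate E.
Round 3: F 39, C 74, B 38, A 27. Eliminate A.
Round 4: F 66, C 74, B 38. Eliminate B.
Round 5: F 66, C 112. C has a majority.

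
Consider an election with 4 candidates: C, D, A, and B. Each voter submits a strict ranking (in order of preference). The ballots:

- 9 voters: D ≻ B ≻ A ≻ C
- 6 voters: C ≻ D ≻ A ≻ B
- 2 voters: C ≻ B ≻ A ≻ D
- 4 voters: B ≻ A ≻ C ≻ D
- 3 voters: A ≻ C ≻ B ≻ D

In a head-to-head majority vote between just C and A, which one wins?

A

Voters preferring C to A: 8; preferring A to C: 16.
A wins the head-to-head.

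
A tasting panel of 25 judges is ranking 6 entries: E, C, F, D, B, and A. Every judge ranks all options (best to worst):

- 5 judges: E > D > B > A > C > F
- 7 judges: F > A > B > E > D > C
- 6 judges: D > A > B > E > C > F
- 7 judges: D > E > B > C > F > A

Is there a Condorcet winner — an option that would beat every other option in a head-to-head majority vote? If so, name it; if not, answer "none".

D

D vs E: 13–12 for D.
D vs C: 25–0 for D.
D vs F: 18–7 for D.
D vs B: 18–7 for D.
D vs A: 18–7 for D.
D beats every other option head-to-head.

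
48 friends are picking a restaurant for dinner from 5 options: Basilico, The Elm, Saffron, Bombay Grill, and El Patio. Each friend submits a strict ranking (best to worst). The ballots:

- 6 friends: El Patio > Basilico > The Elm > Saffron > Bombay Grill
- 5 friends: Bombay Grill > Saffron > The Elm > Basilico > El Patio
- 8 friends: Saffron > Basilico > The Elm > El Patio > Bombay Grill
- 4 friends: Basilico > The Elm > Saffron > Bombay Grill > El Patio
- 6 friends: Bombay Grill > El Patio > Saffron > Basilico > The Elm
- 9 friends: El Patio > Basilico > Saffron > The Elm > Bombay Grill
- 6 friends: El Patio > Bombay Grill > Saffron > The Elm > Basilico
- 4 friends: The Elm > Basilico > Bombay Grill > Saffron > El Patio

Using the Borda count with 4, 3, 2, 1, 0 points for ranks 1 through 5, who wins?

El Patio

Basilico: 6·3 + 5·1 + 8·3 + 4·4 + 6·1 + 9·3 + 6·0 + 4·3 = 108
The Elm: 6·2 + 5·2 + 8·2 + 4·3 + 6·0 + 9·1 + 6·1 + 4·4 = 81
Saffron: 6·1 + 5·3 + 8·4 + 4·2 + 6·2 + 9·2 + 6·2 + 4·1 = 107
Bombay Grill: 6·0 + 5·4 + 8·0 + 4·1 + 6·4 + 9·0 + 6·3 + 4·2 = 74
El Patio: 6·4 + 5·0 + 8·1 + 4·0 + 6·3 + 9·4 + 6·4 + 4·0 = 110
El Patio has the highest Borda score (110).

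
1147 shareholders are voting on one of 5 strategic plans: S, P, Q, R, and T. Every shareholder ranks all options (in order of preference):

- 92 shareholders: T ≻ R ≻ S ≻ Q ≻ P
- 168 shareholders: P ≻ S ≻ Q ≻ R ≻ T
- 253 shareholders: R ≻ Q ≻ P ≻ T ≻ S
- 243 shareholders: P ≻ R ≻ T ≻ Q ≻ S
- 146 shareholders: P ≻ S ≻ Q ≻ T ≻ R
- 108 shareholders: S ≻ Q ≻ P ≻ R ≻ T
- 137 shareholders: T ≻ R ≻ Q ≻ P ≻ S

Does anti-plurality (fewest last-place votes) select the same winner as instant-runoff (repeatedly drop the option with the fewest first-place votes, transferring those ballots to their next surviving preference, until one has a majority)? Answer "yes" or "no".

no

Anti-plurality — last-place votes: S 633, P 92, Q 0, R 146, T 276. Winner: Q.
Instant-runoff — R1 S 108, P 557, Q 0, R 253, T 229 (Q out); R2 S 108, P 557, R 253, T 229 (S out); R3 P 665, R 253, T 229 (P winner). Winner: P.
The two methods disagree.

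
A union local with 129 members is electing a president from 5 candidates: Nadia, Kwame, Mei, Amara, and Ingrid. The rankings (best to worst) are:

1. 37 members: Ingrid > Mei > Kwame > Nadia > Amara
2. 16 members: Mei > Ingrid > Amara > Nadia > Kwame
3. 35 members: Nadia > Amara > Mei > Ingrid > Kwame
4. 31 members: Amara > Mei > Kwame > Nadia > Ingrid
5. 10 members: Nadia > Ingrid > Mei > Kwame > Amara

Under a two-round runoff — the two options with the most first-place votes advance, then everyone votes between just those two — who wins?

Nadia

Round 1 first-place votes: Nadia 45, Kwame 0, Mei 16, Amara 31, Ingrid 37.
Nadia and Ingrid advance.
Runoff: Nadia is preferred to Ingrid by 76 voters; Ingrid by 53.
Nadia wins the runoff.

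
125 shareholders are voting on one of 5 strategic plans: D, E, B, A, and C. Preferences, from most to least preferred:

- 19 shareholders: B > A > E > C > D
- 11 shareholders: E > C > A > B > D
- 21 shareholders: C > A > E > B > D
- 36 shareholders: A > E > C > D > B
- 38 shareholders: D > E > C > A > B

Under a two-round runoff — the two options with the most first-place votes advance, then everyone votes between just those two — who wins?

A

Round 1 first-place votes: D 38, E 11, B 19, A 36, C 21.
D and A advance.
Runoff: D is preferred to A by 38 voters; A by 87.
A wins the runoff.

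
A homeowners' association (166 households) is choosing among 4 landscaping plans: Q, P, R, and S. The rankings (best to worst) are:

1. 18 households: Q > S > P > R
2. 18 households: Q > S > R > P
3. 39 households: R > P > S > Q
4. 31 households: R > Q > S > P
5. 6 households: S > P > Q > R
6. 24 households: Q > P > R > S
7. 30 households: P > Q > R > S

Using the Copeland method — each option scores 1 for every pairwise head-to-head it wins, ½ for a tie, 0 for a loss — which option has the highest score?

Q

Q: beats P, R, and S → score 3.
P: beats S; loses to Q and R → score 1.
R: beats P and S; loses to Q → score 2.
S: loses to Q, P, and R → score 0.
Q has the best pairwise record.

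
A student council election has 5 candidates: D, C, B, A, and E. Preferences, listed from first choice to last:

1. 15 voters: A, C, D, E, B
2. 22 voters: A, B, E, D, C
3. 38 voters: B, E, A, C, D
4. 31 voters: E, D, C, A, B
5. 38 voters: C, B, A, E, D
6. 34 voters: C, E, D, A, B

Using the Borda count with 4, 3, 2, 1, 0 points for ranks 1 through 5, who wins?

D: 15·2 + 22·1 + 38·0 + 31·3 + 38·0 + 34·2 = 213
C: 15·3 + 22·0 + 38·1 + 31·2 + 38·4 + 34·4 = 433
B: 15·0 + 22·3 + 38·4 + 31·0 + 38·3 + 34·0 = 332
A: 15·4 + 22·4 + 38·2 + 31·1 + 38·2 + 34·1 = 365
E: 15·1 + 22·2 + 38·3 + 31·4 + 38·1 + 34·3 = 437
E has the highest Borda score (437).

E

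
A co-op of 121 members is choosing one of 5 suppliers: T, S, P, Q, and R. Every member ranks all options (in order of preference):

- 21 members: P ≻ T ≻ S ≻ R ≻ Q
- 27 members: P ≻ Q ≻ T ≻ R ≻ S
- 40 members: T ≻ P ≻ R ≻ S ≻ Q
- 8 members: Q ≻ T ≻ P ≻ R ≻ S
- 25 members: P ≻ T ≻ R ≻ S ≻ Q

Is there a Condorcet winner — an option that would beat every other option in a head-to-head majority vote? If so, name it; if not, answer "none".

P vs T: 73–48 for P.
P vs S: 121–0 for P.
P vs Q: 113–8 for P.
P vs R: 121–0 for P.
P beats every other option head-to-head.

P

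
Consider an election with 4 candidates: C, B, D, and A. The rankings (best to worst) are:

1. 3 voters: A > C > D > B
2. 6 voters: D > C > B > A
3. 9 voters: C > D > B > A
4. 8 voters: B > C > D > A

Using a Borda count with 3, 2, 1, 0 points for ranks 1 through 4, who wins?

C: 3·2 + 6·2 + 9·3 + 8·2 = 61
B: 3·0 + 6·1 + 9·1 + 8·3 = 39
D: 3·1 + 6·3 + 9·2 + 8·1 = 47
A: 3·3 + 6·0 + 9·0 + 8·0 = 9
C has the highest Borda score (61).

C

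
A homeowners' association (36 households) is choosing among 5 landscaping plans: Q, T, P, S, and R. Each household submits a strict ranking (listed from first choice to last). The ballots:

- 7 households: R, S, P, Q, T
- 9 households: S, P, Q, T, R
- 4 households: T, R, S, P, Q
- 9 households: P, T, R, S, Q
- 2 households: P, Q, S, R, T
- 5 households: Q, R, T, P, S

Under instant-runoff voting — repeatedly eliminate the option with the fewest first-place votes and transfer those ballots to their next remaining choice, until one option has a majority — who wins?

Round 1: Q 5, T 4, P 11, S 9, R 7. Eliminate T.
Round 2: Q 5, P 11, S 9, R 11. Eliminate Q.
Round 3: P 11, S 9, R 16. Eliminate S.
Round 4: P 20, R 16. P has a majority.

P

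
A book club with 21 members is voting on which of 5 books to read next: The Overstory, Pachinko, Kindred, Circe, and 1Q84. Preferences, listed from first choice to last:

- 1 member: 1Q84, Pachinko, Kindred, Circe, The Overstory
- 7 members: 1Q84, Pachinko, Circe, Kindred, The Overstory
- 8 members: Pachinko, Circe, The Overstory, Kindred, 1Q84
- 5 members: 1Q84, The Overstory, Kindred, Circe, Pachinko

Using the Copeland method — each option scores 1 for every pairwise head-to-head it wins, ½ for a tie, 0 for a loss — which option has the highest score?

The Overstory: beats Kindred; loses to Pachinko, Circe, and 1Q84 → score 1.
Pachinko: beats The Overstory, Kindred, and Circe; loses to 1Q84 → score 3.
Kindred: loses to The Overstory, Pachinko, Circe, and 1Q84 → score 0.
Circe: beats The Overstory and Kindred; loses to Pachinko and 1Q84 → score 2.
1Q84: beats The Overstory, Pachinko, Kindred, and Circe → score 4.
1Q84 has the best pairwise record.

1Q84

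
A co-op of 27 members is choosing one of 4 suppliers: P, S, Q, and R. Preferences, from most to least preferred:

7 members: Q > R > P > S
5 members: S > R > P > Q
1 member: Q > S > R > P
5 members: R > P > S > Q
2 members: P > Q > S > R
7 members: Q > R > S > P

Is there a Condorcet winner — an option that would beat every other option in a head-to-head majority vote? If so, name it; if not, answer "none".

Q

Q vs P: 15–12 for Q.
Q vs S: 17–10 for Q.
Q vs R: 17–10 for Q.
Q beats every other option head-to-head.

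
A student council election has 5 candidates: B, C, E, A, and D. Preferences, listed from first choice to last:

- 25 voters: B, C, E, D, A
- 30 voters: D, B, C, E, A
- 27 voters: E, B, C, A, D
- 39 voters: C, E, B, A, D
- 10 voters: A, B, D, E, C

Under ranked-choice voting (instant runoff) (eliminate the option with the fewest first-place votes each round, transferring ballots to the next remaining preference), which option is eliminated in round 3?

Round 1: B 25, C 39, E 27, A 10, D 30. Eliminate A.
Round 2: B 35, C 39, E 27, D 30. Eliminate E.
Round 3: B 62, C 39, D 30. Eliminate D.

D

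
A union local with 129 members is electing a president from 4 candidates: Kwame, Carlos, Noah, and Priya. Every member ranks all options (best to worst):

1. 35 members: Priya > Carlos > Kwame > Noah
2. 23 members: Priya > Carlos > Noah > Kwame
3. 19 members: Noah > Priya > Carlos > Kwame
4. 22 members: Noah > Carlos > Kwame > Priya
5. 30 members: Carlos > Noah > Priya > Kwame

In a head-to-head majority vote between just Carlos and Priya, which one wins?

Voters preferring Carlos to Priya: 52; preferring Priya to Carlos: 77.
Priya wins the head-to-head.

Priya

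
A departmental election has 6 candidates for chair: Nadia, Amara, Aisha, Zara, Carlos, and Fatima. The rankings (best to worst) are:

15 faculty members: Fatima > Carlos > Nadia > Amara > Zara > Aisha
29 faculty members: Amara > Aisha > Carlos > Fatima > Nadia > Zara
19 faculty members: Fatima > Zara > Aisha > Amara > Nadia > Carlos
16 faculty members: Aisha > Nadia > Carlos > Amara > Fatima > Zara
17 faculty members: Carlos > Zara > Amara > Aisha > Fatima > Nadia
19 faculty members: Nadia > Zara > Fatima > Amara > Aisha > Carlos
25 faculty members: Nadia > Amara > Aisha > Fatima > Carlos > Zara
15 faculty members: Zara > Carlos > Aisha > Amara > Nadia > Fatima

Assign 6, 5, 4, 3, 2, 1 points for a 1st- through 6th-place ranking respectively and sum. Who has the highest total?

Nadia: 15·4 + 29·2 + 19·2 + 16·5 + 17·1 + 19·6 + 25·6 + 15·2 = 547
Amara: 15·3 + 29·6 + 19·3 + 16·3 + 17·4 + 19·3 + 25·5 + 15·3 = 619
Aisha: 15·1 + 29·5 + 19·4 + 16·6 + 17·3 + 19·2 + 25·4 + 15·4 = 581
Zara: 15·2 + 29·1 + 19·5 + 16·1 + 17·5 + 19·5 + 25·1 + 15·6 = 465
Carlos: 15·5 + 29·4 + 19·1 + 16·4 + 17·6 + 19·1 + 25·2 + 15·5 = 520
Fatima: 15·6 + 29·3 + 19·6 + 16·2 + 17·2 + 19·4 + 25·3 + 15·1 = 523
Amara has the highest Borda score (619).

Amara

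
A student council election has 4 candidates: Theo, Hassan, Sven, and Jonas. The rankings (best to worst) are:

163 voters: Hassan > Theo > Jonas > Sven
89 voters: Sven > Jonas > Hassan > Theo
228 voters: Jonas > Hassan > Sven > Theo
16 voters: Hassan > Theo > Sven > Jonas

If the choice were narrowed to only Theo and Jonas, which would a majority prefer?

Jonas

Voters preferring Theo to Jonas: 179; preferring Jonas to Theo: 317.
Jonas wins the head-to-head.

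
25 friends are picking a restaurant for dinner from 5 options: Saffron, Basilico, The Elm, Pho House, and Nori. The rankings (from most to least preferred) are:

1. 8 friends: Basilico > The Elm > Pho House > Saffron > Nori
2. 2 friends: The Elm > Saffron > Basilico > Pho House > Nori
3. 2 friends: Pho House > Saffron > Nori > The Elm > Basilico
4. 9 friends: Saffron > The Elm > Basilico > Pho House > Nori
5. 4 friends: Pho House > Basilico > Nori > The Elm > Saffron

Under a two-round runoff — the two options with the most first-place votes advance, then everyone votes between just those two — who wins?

Round 1 first-place votes: Saffron 9, Basilico 8, The Elm 2, Pho House 6, Nori 0.
Saffron and Basilico advance.
Runoff: Saffron is preferred to Basilico by 13 voters; Basilico by 12.
Saffron wins the runoff.

Saffron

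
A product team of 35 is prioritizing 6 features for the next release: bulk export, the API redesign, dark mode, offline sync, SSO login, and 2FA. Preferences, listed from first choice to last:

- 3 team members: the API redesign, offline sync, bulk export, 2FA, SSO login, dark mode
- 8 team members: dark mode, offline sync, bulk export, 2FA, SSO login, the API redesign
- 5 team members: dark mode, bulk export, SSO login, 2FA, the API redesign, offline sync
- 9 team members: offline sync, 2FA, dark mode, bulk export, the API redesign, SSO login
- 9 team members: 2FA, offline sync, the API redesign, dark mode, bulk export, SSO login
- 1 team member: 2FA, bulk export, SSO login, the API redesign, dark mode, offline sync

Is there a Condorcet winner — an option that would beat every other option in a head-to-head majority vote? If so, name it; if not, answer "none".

offline sync vs bulk export: 29–6 for offline sync.
offline sync vs the API redesign: 26–9 for offline sync.
offline sync vs dark mode: 21–14 for offline sync.
offline sync vs SSO login: 29–6 for offline sync.
offline sync vs 2FA: 20–15 for offline sync.
offline sync beats every other option head-to-head.

offline sync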